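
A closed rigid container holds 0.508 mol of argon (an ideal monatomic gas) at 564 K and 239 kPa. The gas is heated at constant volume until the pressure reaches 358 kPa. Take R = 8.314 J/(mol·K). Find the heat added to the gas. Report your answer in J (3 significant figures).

Q ≈ 1780 J

Constant volume ⇒ W = 0, so Q = ΔU = nCᵥΔT with Cᵥ = 3R/2 = 12.47 J/(mol·K).
At constant V, T₂/T₁ = P₂/P₁ ⇒ ΔT = T₁(P₂/P₁ − 1) = 564·(358/239 − 1) = 280.8 K.
ΔU = (0.508)(12.47)(280.8) = 1779 J.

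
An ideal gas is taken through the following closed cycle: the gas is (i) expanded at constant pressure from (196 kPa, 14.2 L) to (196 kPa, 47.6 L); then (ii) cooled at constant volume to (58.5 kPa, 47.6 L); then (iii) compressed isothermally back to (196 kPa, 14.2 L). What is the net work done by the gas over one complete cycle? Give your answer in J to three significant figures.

W_net ≈ 3180 J

Leg (i): W = PΔV = (196)(47.6 − 14.2) = 6546 J.
Leg (ii): W = 0.
Leg (iii): W = PᵢVᵢ ln(V_f/Vᵢ) = (2785) ln(14.2/47.6) = -3368 J.
W_net = 6546 − 3368 = 3178 J.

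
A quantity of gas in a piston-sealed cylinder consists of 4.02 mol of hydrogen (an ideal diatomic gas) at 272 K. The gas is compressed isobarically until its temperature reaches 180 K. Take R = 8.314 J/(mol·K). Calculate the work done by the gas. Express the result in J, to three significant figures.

Isobaric: W = P ΔV = nR ΔT.
W = (4.02)(8.314)(180 − 272) = -3075 J.

W ≈ -3070 J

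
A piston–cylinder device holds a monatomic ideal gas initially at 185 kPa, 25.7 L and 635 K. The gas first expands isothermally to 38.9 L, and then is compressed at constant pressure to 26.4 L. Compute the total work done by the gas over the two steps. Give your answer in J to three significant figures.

Step 1 (isothermal): W = P₁V₁ ln(V₂/V₁) = (4754) ln(38.9/25.7) = 1971 J.
After step 1: P = 122.2 kPa, V = 38.9 L, T = 635 K.
Step 2 (isobaric): W = PΔV = (122.2 kPa)(26.4 − 38.9 L) = -1528 J.
W_total = 1971 − 1528 = 443 J.

W_total ≈ 443 J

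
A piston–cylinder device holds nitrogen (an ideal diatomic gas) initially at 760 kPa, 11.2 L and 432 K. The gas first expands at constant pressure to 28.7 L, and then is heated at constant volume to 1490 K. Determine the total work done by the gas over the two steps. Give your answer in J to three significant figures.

W_total ≈ 13300 J

Step 1 (isobaric): W = PΔV = (760 kPa)(28.7 − 11.2 L) = 13300 J.
Step 2 (isochoric): W = 0 (constant volume).
W_total = 13300 + 0 = 13300 J.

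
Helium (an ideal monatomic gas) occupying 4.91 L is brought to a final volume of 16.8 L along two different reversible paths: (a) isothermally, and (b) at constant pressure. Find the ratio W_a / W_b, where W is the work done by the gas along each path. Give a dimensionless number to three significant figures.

W_a / W_b ≈ 0.508

Path (a) isothermal: W = P₁V₁ ln(V₂/V₁) → W_a/(P₁V₁) = 1.23.
Path (b) isobaric: W = P₁(V₂ − V₁) → W_b/(P₁V₁) = 2.422.
W_a / W_b = 1.23 / 2.422 = 0.508.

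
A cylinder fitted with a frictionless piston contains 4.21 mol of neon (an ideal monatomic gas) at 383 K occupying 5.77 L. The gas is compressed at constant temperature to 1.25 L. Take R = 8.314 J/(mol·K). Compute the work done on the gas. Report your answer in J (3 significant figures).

Isothermal: W = nRT ln(V₂/V₁).
W = (4.21)(8.314)(383) × ln(1.25/5.77)
  = 13406 × -1.53
W_by_gas = -20504 J; work on gas = −W_by = 20504 J.

W ≈ 20500 J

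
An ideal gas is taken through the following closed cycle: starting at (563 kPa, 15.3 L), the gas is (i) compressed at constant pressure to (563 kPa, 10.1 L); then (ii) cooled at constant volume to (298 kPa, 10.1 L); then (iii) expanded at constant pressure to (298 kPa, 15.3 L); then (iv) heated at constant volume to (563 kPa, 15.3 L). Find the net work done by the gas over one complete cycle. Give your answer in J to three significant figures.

Constant-volume legs do no work.
W(i) = (563)(10.1 − 15.3) = -2928 J; W(iii) = (298)(15.3 − 10.1) = 1550 J.
W_net = -2928 + 1550 = -1378 J (the counter-clockwise enclosed area).

W_net ≈ -1380 J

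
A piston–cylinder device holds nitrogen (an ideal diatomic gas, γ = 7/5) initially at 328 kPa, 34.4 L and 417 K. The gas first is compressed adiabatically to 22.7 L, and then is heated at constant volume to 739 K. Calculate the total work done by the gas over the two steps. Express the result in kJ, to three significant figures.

W_total ≈ -5.10 kJ

Step 1 (adiabatic): W = (P₁V₁ − P₂V₂)/(γ−1) = (11283 − 13324)/0.4 = -5103 J.
Step 2 (isochoric): W = 0 (constant volume).
W_total = -5103 + 0 = -5103 J.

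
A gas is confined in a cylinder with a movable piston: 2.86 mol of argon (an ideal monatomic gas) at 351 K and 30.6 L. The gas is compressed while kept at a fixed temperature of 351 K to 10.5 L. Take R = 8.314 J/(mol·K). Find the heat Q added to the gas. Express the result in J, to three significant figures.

Q ≈ -8930 J

Isothermal ⇒ ΔU = 0, so Q = W = nRT ln(V₂/V₁).
Q = (2.86)(8.314)(351) ln(10.5/30.6) = 8346 × -1.07 = -8927 J.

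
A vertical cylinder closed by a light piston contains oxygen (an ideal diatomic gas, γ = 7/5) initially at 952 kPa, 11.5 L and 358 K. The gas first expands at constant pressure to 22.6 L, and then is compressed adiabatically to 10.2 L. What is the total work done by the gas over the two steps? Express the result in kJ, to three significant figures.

W_total ≈ -9.59 kJ

Step 1 (isobaric): W = PΔV = (952 kPa)(22.6 − 11.5 L) = 10567 J.
After step 1: P = 952 kPa, V = 22.6 L, T = 703.5 K.
Step 2 (adiabatic): W = (P₁V₁ − P₂V₂)/(γ−1) = (21515 − 29577)/0.4 = -20154 J.
W_total = 10567 − 20154 = -9586 J.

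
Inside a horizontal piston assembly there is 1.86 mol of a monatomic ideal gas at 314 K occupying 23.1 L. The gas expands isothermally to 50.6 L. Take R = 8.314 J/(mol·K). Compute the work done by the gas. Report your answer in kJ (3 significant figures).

W ≈ 3.81 kJ

Isothermal: W = nRT ln(V₂/V₁).
W = (1.86)(8.314)(314) × ln(50.6/23.1)
  = 4856 × 0.7841
W_by_gas = 3807 J.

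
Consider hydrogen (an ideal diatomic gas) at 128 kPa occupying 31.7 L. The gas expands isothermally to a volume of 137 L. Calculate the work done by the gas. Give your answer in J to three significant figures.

W ≈ 5940 J

Isothermal: W = nRT ln(V₂/V₁) = P₁V₁ ln(V₂/V₁).
P₁V₁ = (128 kPa)(31.7 L) = 4058 J.
W = 4058 × ln(137/31.7) = 4058 × 1.464
W_by_gas = 5939 J.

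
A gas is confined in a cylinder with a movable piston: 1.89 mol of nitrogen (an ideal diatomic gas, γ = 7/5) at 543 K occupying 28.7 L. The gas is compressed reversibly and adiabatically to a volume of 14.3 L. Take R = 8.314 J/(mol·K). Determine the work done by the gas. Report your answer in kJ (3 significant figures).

Adiabatic: TV^(γ−1) = const with γ = 7/5.
T₂ = T₁ (V₁/V₂)^(γ−1) = 543 × (28.7/14.3)^0.4 = 543 × 1.321 = 717.5 K.
W_by = nCᵥ(T₁ − T₂) = (1.89)(20.79)(543 − 717.5) = -6855 J.

W ≈ -6.85 kJ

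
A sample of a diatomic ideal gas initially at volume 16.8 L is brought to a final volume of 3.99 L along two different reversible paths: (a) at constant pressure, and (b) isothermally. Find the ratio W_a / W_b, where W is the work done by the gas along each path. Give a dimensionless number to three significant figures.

Path (a) isobaric: W = P₁(V₂ − V₁) → W_a/(P₁V₁) = -0.7625.
Path (b) isothermal: W = P₁V₁ ln(V₂/V₁) → W_b/(P₁V₁) = -1.438.
W_a / W_b = -0.7625 / -1.438 = 0.5304.

W_a / W_b ≈ 0.530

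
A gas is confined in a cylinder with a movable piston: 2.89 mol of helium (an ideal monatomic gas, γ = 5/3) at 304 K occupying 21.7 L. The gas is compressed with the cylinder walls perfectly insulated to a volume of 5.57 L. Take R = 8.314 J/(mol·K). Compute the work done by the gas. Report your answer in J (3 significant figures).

Adiabatic: TV^(γ−1) = const with γ = 5/3.
T₂ = T₁ (V₁/V₂)^(γ−1) = 304 × (21.7/5.57)^0.667 = 304 × 2.476 = 752.7 K.
W_by = nCᵥ(T₁ − T₂) = (2.89)(12.47)(304 − 752.7) = -16171 J.

W ≈ -16200 J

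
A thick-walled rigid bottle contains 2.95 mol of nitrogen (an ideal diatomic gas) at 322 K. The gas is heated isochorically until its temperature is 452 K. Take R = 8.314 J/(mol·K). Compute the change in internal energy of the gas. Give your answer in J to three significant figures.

Constant volume ⇒ W = 0, so Q = ΔU = nCᵥΔT with Cᵥ = 5R/2 = 20.79 J/(mol·K).
ΔU = (2.95)(20.79)(452 − 322) = 7971 J.

ΔU ≈ 7970 J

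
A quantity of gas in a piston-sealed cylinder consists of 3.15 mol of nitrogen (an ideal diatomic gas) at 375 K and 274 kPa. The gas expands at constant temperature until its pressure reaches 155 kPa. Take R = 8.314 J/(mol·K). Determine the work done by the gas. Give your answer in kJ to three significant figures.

Isothermal process: W = nRT ln(V₂/V₁) = nRT ln(P₁/P₂).
W = (3.15)(8.314)(375) × ln(274/155)
  = 9821 × ln(1.768) = 9821 × 0.5697
W_by_gas = 5595 J.

W ≈ 5.60 kJ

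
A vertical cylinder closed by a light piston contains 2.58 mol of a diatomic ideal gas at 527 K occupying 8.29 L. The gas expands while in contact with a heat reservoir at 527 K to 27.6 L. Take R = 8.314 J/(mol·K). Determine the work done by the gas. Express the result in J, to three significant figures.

W ≈ 13600 J

Isothermal: W = nRT ln(V₂/V₁).
W = (2.58)(8.314)(527) × ln(27.6/8.29)
  = 11304 × 1.203
W_by_gas = 13596 J.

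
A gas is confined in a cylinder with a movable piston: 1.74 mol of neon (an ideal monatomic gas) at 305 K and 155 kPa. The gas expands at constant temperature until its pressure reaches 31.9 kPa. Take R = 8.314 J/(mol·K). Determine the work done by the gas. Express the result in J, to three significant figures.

Isothermal process: W = nRT ln(V₂/V₁) = nRT ln(P₁/P₂).
W = (1.74)(8.314)(305) × ln(155/31.9)
  = 4412 × ln(4.859) = 4412 × 1.581
W_by_gas = 6975 J.

W ≈ 6970 J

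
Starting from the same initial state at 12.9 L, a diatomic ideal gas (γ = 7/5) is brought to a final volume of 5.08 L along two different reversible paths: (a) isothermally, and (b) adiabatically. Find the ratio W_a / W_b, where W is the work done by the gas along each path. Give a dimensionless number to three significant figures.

Path (a) isothermal: W = P₁V₁ ln(V₂/V₁) → W_a/(P₁V₁) = -0.9319.
Path (b) adiabatic: W = P₁V₁(1 − (V₁/V₂)^(γ−1))/(γ−1) → W_b/(P₁V₁) = -1.129.
W_a / W_b = -0.9319 / -1.129 = 0.8252.

W_a / W_b ≈ 0.825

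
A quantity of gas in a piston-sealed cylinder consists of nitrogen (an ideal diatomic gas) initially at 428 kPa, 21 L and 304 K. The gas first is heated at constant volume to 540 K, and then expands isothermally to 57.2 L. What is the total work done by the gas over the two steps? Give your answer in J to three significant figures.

W_total ≈ 16000 J

Step 1 (isochoric): W = 0 (constant volume).
After step 1: P = 760.3 kPa (V unchanged).
Step 2 (isothermal): W = P₁V₁ ln(V₂/V₁) = (15966) ln(57.2/21) = 15998 J.
W_total = 0 + 15998 = 15998 J.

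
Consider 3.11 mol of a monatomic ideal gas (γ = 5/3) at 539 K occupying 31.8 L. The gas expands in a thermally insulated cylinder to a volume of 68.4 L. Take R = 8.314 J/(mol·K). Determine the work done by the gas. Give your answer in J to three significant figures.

Adiabatic: TV^(γ−1) = const with γ = 5/3.
T₂ = T₁ (V₁/V₂)^(γ−1) = 539 × (31.8/68.4)^0.667 = 539 × 0.6001 = 323.5 K.
W_by = nCᵥ(T₁ − T₂) = (3.11)(12.47)(539 − 323.5) = 8359 J.

W ≈ 8360 J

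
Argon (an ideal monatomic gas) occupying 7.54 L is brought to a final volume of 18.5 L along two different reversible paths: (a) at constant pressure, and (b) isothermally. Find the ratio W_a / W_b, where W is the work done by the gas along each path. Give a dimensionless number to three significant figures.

W_a / W_b ≈ 1.62

Path (a) isobaric: W = P₁(V₂ − V₁) → W_a/(P₁V₁) = 1.454.
Path (b) isothermal: W = P₁V₁ ln(V₂/V₁) → W_b/(P₁V₁) = 0.8975.
W_a / W_b = 1.454 / 0.8975 = 1.62.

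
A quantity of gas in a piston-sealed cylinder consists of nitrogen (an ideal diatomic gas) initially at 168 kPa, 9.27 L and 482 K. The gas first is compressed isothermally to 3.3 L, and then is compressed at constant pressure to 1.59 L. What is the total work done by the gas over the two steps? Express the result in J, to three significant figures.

W_total ≈ -2420 J

Step 1 (isothermal): W = P₁V₁ ln(V₂/V₁) = (1557) ln(3.3/9.27) = -1609 J.
After step 1: P = 471.9 kPa, V = 3.3 L, T = 482 K.
Step 2 (isobaric): W = PΔV = (471.9 kPa)(1.59 − 3.3 L) = -807 J.
W_total = -1609 − 807 = -2416 J.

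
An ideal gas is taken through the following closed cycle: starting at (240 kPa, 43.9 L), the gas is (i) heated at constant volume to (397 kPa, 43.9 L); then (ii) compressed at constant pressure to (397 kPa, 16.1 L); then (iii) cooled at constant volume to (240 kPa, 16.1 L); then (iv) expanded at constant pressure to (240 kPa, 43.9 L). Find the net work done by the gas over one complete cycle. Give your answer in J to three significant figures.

W_net ≈ -4360 J

Constant-volume legs do no work.
W(ii) = (397)(16.1 − 43.9) = -11037 J; W(iv) = (240)(43.9 − 16.1) = 6672 J.
W_net = -11037 + 6672 = -4365 J (the counter-clockwise enclosed area).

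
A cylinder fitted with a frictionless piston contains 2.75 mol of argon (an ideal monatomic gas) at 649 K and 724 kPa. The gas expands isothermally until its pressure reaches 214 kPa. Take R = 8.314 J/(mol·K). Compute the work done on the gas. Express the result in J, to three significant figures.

W ≈ -18100 J

Isothermal process: W = nRT ln(V₂/V₁) = nRT ln(P₁/P₂).
W = (2.75)(8.314)(649) × ln(724/214)
  = 14838 × ln(3.383) = 14838 × 1.219
W_by_gas = 18085 J; work on gas = −W_by = -18085 J.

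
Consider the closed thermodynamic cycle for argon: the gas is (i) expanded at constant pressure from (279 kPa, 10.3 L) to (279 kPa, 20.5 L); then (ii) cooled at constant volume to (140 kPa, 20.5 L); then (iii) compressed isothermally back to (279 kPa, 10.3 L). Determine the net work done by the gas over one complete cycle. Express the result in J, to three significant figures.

W_net ≈ 870 J

Leg (i): W = PΔV = (279)(20.5 − 10.3) = 2846 J.
Leg (ii): W = 0.
Leg (iii): W = PᵢVᵢ ln(V_f/Vᵢ) = (2870) ln(10.3/20.5) = -1975 J.
W_net = 2846 − 1975 = 870.4 J.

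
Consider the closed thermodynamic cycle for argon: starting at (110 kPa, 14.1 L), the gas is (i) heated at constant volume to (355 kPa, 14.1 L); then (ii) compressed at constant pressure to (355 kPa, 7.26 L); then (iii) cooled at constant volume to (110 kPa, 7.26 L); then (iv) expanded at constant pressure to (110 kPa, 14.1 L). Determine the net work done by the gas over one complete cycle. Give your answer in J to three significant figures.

Constant-volume legs do no work.
W(ii) = (355)(7.26 − 14.1) = -2428 J; W(iv) = (110)(14.1 − 7.26) = 752.4 J.
W_net = -2428 + 752.4 = -1676 J (the counter-clockwise enclosed area).

W_net ≈ -1680 J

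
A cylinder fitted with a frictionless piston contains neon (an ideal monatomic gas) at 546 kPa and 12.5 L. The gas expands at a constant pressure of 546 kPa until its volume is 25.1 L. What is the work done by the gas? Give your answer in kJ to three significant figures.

Isobaric: W = P ΔV.
W = (546 kPa)(25.1 − 12.5 L) = (546)(12.6) = 6880 J.

W ≈ 6.88 kJ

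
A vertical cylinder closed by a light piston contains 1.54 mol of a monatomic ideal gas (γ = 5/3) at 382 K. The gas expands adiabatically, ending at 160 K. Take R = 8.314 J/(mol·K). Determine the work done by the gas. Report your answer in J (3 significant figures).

W ≈ 4260 J

Adiabatic ⇒ Q = 0, so W_by = −ΔU = nCᵥ(T₁ − T₂).
Cᵥ = 3R/2 = 12.47 J/(mol·K).
W = (1.54)(12.47)(382 − 160) = 4264 J.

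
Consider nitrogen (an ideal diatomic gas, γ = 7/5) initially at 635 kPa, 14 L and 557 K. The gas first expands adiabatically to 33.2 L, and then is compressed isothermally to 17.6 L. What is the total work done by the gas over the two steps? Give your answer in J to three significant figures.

Step 1 (adiabatic): W = (P₁V₁ − P₂V₂)/(γ−1) = (8890 − 6294)/0.4 = 6491 J.
After step 1: P = 189.6 kPa, V = 33.2 L, T = 394.3 K.
Step 2 (isothermal): W = P₁V₁ ln(V₂/V₁) = (6294) ln(17.6/33.2) = -3994 J.
W_total = 6491 − 3994 = 2497 J.

W_total ≈ 2500 J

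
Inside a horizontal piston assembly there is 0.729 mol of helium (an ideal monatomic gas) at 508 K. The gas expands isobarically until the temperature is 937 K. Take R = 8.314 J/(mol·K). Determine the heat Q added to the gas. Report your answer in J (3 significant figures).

Isobaric: W = nRΔT = (0.729)(8.314)(429) = 2600 J.
ΔU = nCᵥΔT with Cᵥ = 3R/2: ΔU = (0.729)(12.47)(429) = 3900 J.
Q = ΔU + W = 3900 + 2600 = 6500 J.

Q ≈ 6500 J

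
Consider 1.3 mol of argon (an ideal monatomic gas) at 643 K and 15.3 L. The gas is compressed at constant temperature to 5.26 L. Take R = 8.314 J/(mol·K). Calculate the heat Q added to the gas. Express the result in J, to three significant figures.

Q ≈ -7420 J

Isothermal ⇒ ΔU = 0, so Q = W = nRT ln(V₂/V₁).
Q = (1.3)(8.314)(643) ln(5.26/15.3) = 6950 × -1.068 = -7420 J.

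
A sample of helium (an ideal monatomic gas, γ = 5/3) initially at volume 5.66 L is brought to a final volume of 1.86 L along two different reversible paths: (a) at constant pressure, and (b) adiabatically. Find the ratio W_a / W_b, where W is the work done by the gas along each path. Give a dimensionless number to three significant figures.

W_a / W_b ≈ 0.407

Path (a) isobaric: W = P₁(V₂ − V₁) → W_a/(P₁V₁) = -0.6714.
Path (b) adiabatic: W = P₁V₁(1 − (V₁/V₂)^(γ−1))/(γ−1) → W_b/(P₁V₁) = -1.65.
W_a / W_b = -0.6714 / -1.65 = 0.4069.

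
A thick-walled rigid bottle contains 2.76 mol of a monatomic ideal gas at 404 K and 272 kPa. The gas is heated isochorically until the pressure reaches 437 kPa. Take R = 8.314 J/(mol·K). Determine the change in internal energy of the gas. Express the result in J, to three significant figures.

Constant volume ⇒ W = 0, so Q = ΔU = nCᵥΔT with Cᵥ = 3R/2 = 12.47 J/(mol·K).
At constant V, T₂/T₁ = P₂/P₁ ⇒ ΔT = T₁(P₂/P₁ − 1) = 404·(437/272 − 1) = 245.1 K.
ΔU = (2.76)(12.47)(245.1) = 8435 J.

ΔU ≈ 8440 J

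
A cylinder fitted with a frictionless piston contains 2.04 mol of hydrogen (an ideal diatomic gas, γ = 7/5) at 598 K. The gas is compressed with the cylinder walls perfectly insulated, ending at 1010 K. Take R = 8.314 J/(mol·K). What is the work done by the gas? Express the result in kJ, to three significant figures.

W ≈ -17.5 kJ

Adiabatic ⇒ Q = 0, so W_by = −ΔU = nCᵥ(T₁ − T₂).
Cᵥ = 5R/2 = 20.79 J/(mol·K).
W = (2.04)(20.79)(598 − 1010) = -17469 J.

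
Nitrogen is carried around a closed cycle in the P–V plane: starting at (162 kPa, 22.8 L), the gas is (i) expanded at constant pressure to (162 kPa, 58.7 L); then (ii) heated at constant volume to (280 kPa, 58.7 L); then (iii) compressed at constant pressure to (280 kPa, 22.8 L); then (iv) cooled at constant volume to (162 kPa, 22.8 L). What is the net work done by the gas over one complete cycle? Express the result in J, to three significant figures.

Constant-volume legs do no work.
W(i) = (162)(58.7 − 22.8) = 5816 J; W(iii) = (280)(22.8 − 58.7) = -10052 J.
W_net = 5816 − 10052 = -4236 J (the counter-clockwise enclosed area).

W_net ≈ -4240 J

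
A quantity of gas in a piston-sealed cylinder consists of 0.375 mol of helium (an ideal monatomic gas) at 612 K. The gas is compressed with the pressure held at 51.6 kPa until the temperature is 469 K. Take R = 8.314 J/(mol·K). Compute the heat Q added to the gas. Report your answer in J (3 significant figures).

Q ≈ -1110 J

Isobaric: W = nRΔT = (0.375)(8.314)(-143) = -445.8 J.
ΔU = nCᵥΔT with Cᵥ = 3R/2: ΔU = (0.375)(12.47)(-143) = -668.8 J.
Q = ΔU + W = -668.8 − 445.8 = -1115 J.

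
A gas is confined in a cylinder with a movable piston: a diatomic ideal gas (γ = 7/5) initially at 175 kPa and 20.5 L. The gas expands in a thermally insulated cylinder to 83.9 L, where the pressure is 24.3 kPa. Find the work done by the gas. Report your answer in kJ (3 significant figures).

W ≈ 3.87 kJ

Adiabatic: W = (P₁V₁ − P₂V₂)/(γ − 1) with γ = 7/5.
P₁V₁ = 3588 J, P₂V₂ = 2039 J.
W = (3588 − 2039) / 0.4 = 3872 J.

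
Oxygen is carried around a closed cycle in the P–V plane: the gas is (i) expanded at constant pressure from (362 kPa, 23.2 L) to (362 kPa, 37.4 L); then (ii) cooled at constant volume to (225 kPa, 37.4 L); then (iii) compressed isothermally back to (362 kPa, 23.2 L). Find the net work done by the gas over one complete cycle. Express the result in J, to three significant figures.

W_net ≈ 1120 J

Leg (i): W = PΔV = (362)(37.4 − 23.2) = 5140 J.
Leg (ii): W = 0.
Leg (iii): W = PᵢVᵢ ln(V_f/Vᵢ) = (8415) ln(23.2/37.4) = -4018 J.
W_net = 5140 − 4018 = 1122 J.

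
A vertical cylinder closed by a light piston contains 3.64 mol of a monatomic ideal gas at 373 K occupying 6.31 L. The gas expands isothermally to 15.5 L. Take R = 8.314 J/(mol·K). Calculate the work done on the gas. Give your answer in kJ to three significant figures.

Isothermal: W = nRT ln(V₂/V₁).
W = (3.64)(8.314)(373) × ln(15.5/6.31)
  = 11288 × 0.8987
W_by_gas = 10145 J; work on gas = −W_by = -10145 J.

W ≈ -10.1 kJ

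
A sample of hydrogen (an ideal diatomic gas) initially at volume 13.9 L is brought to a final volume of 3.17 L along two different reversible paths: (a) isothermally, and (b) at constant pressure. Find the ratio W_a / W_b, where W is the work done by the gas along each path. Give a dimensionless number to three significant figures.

Path (a) isothermal: W = P₁V₁ ln(V₂/V₁) → W_a/(P₁V₁) = -1.478.
Path (b) isobaric: W = P₁(V₂ − V₁) → W_b/(P₁V₁) = -0.7719.
W_a / W_b = -1.478 / -0.7719 = 1.915.

W_a / W_b ≈ 1.91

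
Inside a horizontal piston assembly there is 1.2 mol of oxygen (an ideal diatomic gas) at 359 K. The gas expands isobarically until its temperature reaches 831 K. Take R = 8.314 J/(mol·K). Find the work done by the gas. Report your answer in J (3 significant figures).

W ≈ 4710 J

Isobaric: W = P ΔV = nR ΔT.
W = (1.2)(8.314)(831 − 359) = 4709 J.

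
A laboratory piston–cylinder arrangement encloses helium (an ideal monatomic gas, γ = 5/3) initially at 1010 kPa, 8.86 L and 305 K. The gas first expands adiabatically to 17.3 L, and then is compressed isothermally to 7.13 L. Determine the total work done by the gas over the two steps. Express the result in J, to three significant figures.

W_total ≈ -247 J

Step 1 (adiabatic): W = (P₁V₁ − P₂V₂)/(γ−1) = (8949 − 5728)/0.667 = 4831 J.
After step 1: P = 331.1 kPa, V = 17.3 L, T = 195.2 K.
Step 2 (isothermal): W = P₁V₁ ln(V₂/V₁) = (5728) ln(7.13/17.3) = -5077 J.
W_total = 4831 − 5077 = -246.7 J.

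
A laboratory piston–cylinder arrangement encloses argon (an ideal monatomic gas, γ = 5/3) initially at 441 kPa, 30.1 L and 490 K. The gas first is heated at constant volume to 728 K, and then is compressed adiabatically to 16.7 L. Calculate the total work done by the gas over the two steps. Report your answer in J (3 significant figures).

Step 1 (isochoric): W = 0 (constant volume).
After step 1: P = 655.2 kPa (V unchanged).
Step 2 (adiabatic): W = (P₁V₁ − P₂V₂)/(γ−1) = (19722 − 29208)/0.667 = -14230 J.
W_total = 0 − 14230 = -14230 J.

W_total ≈ -14200 J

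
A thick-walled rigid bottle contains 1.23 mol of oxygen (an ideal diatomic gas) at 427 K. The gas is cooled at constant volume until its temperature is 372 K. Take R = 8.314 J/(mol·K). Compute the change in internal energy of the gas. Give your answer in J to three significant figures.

ΔU ≈ -1410 J

Constant volume ⇒ W = 0, so Q = ΔU = nCᵥΔT with Cᵥ = 5R/2 = 20.79 J/(mol·K).
ΔU = (1.23)(20.79)(372 − 427) = -1406 J.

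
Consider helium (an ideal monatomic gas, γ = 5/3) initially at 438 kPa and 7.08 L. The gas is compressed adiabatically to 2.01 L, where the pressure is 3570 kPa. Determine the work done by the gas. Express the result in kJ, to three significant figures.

W ≈ -6.11 kJ

Adiabatic: W = (P₁V₁ − P₂V₂)/(γ − 1) with γ = 5/3.
P₁V₁ = 3101 J, P₂V₂ = 7176 J.
W = (3101 − 7176) / 0.6667 = -6112 J.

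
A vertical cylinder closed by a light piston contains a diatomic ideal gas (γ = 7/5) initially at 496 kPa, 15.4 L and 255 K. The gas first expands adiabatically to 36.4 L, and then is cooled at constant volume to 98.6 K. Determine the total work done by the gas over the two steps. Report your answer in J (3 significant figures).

W_total ≈ 5560 J

Step 1 (adiabatic): W = (P₁V₁ − P₂V₂)/(γ−1) = (7638 − 5415)/0.4 = 5559 J.
Step 2 (isochoric): W = 0 (constant volume).
W_total = 5559 + 0 = 5559 J.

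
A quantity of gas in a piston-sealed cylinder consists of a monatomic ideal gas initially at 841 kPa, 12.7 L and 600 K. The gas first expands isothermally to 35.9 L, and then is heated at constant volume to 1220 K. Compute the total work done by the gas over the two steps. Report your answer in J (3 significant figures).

W_total ≈ 11100 J

Step 1 (isothermal): W = P₁V₁ ln(V₂/V₁) = (10681) ln(35.9/12.7) = 11099 J.
Step 2 (isochoric): W = 0 (constant volume).
W_total = 11099 + 0 = 11099 J.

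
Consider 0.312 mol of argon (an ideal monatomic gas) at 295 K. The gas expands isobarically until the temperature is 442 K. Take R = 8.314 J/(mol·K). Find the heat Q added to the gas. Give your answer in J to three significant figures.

Q ≈ 953 J

Isobaric: W = nRΔT = (0.312)(8.314)(147) = 381.3 J.
ΔU = nCᵥΔT with Cᵥ = 3R/2: ΔU = (0.312)(12.47)(147) = 572 J.
Q = ΔU + W = 572 + 381.3 = 953.3 J.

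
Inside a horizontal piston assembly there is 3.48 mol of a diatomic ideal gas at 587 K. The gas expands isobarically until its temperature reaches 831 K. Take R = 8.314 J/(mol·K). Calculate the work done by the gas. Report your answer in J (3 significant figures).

W ≈ 7060 J

Isobaric: W = P ΔV = nR ΔT.
W = (3.48)(8.314)(831 − 587) = 7060 J.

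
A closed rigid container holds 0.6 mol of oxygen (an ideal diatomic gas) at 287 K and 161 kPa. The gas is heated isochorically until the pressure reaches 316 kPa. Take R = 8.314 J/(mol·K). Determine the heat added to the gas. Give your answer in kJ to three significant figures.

Constant volume ⇒ W = 0, so Q = ΔU = nCᵥΔT with Cᵥ = 5R/2 = 20.79 J/(mol·K).
At constant V, T₂/T₁ = P₂/P₁ ⇒ ΔT = T₁(P₂/P₁ − 1) = 287·(316/161 − 1) = 276.3 K.
ΔU = (0.6)(20.79)(276.3) = 3446 J.

Q ≈ 3.45 kJ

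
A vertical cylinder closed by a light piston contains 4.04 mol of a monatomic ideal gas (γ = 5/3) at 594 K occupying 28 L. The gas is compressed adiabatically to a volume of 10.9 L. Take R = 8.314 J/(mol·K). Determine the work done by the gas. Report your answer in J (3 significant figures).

W ≈ -26200 J

Adiabatic: TV^(γ−1) = const with γ = 5/3.
T₂ = T₁ (V₁/V₂)^(γ−1) = 594 × (28/10.9)^0.667 = 594 × 1.876 = 1114 K.
W_by = nCᵥ(T₁ − T₂) = (4.04)(12.47)(594 − 1114) = -26206 J.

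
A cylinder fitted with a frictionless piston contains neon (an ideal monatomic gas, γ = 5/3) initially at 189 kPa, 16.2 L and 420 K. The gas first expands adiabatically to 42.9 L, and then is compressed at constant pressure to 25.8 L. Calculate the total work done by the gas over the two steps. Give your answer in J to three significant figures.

W_total ≈ 1560 J

Step 1 (adiabatic): W = (P₁V₁ − P₂V₂)/(γ−1) = (3062 − 1600)/0.667 = 2193 J.
After step 1: P = 37.29 kPa, V = 42.9 L, T = 219.4 K.
Step 2 (isobaric): W = PΔV = (37.29 kPa)(25.8 − 42.9 L) = -637.6 J.
W_total = 2193 − 637.6 = 1556 J.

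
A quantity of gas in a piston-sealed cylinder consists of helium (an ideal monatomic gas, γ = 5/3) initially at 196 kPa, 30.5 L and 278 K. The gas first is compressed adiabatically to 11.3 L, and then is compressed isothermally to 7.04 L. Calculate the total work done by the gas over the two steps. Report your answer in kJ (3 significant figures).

W_total ≈ -13.9 kJ

Step 1 (adiabatic): W = (P₁V₁ − P₂V₂)/(γ−1) = (5978 − 11589)/0.667 = -8416 J.
After step 1: P = 1026 kPa, V = 11.3 L, T = 538.9 K.
Step 2 (isothermal): W = P₁V₁ ln(V₂/V₁) = (11589) ln(7.04/11.3) = -5484 J.
W_total = -8416 − 5484 = -13900 J.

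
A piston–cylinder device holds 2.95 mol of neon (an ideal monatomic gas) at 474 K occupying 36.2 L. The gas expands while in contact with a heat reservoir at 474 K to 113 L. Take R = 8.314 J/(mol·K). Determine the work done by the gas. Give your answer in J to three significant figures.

Isothermal: W = nRT ln(V₂/V₁).
W = (2.95)(8.314)(474) × ln(113/36.2)
  = 11625 × 1.138
W_by_gas = 13234 J.

W ≈ 13200 J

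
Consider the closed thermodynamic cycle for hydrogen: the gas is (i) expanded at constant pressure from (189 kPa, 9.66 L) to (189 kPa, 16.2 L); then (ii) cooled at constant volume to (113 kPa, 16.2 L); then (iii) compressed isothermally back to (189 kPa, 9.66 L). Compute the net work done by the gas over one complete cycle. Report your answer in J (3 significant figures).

W_net ≈ 290 J

Leg (i): W = PΔV = (189)(16.2 − 9.66) = 1236 J.
Leg (ii): W = 0.
Leg (iii): W = PᵢVᵢ ln(V_f/Vᵢ) = (1831) ln(9.66/16.2) = -946.5 J.
W_net = 1236 − 946.5 = 289.6 J.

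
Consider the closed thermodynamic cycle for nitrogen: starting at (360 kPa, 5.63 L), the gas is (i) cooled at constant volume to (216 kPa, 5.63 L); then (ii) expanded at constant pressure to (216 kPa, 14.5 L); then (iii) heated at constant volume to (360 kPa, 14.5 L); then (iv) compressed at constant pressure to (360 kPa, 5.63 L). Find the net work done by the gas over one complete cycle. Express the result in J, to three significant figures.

W_net ≈ -1280 J

Constant-volume legs do no work.
W(ii) = (216)(14.5 − 5.63) = 1916 J; W(iv) = (360)(5.63 − 14.5) = -3193 J.
W_net = 1916 − 3193 = -1277 J (the counter-clockwise enclosed area).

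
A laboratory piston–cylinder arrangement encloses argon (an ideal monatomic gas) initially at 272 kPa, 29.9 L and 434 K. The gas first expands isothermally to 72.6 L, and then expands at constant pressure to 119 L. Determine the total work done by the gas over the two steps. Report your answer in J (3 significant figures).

W_total ≈ 12400 J

Step 1 (isothermal): W = P₁V₁ ln(V₂/V₁) = (8133) ln(72.6/29.9) = 7215 J.
After step 1: P = 112 kPa, V = 72.6 L, T = 434 K.
Step 2 (isobaric): W = PΔV = (112 kPa)(119 − 72.6 L) = 5198 J.
W_total = 7215 + 5198 = 12412 J.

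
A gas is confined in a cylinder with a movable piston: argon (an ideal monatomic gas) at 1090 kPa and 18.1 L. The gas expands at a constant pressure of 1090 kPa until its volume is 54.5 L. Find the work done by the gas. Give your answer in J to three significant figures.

Isobaric: W = P ΔV.
W = (1090 kPa)(54.5 − 18.1 L) = (1090)(36.4) = 39676 J.

W ≈ 39700 J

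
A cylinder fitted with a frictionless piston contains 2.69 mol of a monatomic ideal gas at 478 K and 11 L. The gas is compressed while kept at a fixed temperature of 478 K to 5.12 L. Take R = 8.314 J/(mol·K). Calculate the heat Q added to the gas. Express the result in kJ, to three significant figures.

Q ≈ -8.18 kJ

Isothermal ⇒ ΔU = 0, so Q = W = nRT ln(V₂/V₁).
Q = (2.69)(8.314)(478) ln(5.12/11) = 10690 × -0.7647 = -8175 J.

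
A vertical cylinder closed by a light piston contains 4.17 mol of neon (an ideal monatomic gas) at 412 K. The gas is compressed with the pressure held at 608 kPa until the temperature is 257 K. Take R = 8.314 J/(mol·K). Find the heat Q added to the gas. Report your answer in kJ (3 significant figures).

Q ≈ -13.4 kJ

Isobaric: W = nRΔT = (4.17)(8.314)(-155) = -5374 J.
ΔU = nCᵥΔT with Cᵥ = 3R/2: ΔU = (4.17)(12.47)(-155) = -8061 J.
Q = ΔU + W = -8061 − 5374 = -13434 J.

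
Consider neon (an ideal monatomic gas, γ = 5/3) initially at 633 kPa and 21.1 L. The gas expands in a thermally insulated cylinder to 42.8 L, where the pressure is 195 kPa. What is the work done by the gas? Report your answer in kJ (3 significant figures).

Adiabatic: W = (P₁V₁ − P₂V₂)/(γ − 1) with γ = 5/3.
P₁V₁ = 13356 J, P₂V₂ = 8346 J.
W = (13356 − 8346) / 0.6667 = 7515 J.

W ≈ 7.52 kJ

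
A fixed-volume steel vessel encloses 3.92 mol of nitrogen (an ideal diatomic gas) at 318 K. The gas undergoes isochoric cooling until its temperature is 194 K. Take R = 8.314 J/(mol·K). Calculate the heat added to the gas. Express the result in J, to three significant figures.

Constant volume ⇒ W = 0, so Q = ΔU = nCᵥΔT with Cᵥ = 5R/2 = 20.79 J/(mol·K).
ΔU = (3.92)(20.79)(194 − 318) = -10103 J.

Q ≈ -10100 J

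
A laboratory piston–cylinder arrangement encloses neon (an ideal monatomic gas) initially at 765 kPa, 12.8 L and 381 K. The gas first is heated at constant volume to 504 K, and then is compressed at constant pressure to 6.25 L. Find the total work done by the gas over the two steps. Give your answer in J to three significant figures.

Step 1 (isochoric): W = 0 (constant volume).
After step 1: P = 1012 kPa (V unchanged).
Step 2 (isobaric): W = PΔV = (1012 kPa)(6.25 − 12.8 L) = -6628 J.
W_total = 0 − 6628 = -6628 J.

W_total ≈ -6630 J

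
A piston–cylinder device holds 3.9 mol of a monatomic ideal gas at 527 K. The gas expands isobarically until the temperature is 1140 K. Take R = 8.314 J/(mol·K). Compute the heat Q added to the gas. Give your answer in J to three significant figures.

Isobaric: W = nRΔT = (3.9)(8.314)(613) = 19876 J.
ΔU = nCᵥΔT with Cᵥ = 3R/2: ΔU = (3.9)(12.47)(613) = 29814 J.
Q = ΔU + W = 29814 + 19876 = 49691 J.

Q ≈ 49700 J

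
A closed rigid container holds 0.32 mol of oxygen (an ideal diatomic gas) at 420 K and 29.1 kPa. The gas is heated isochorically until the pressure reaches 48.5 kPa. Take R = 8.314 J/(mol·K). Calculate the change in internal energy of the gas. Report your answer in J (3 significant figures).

ΔU ≈ 1860 J

Constant volume ⇒ W = 0, so Q = ΔU = nCᵥΔT with Cᵥ = 5R/2 = 20.79 J/(mol·K).
At constant V, T₂/T₁ = P₂/P₁ ⇒ ΔT = T₁(P₂/P₁ − 1) = 420·(48.5/29.1 − 1) = 280 K.
ΔU = (0.32)(20.79)(280) = 1862 J.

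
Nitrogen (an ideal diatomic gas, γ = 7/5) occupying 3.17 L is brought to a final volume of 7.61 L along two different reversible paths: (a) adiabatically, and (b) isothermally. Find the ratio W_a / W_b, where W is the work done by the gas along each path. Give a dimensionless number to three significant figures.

W_a / W_b ≈ 0.844

Path (a) adiabatic: W = P₁V₁(1 − (V₁/V₂)^(γ−1))/(γ−1) → W_a/(P₁V₁) = 0.7388.
Path (b) isothermal: W = P₁V₁ ln(V₂/V₁) → W_b/(P₁V₁) = 0.8757.
W_a / W_b = 0.7388 / 0.8757 = 0.8436.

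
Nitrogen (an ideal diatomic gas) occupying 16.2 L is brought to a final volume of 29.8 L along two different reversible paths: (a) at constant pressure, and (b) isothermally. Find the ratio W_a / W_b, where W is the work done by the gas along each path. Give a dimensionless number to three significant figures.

Path (a) isobaric: W = P₁(V₂ − V₁) → W_a/(P₁V₁) = 0.8395.
Path (b) isothermal: W = P₁V₁ ln(V₂/V₁) → W_b/(P₁V₁) = 0.6095.
W_a / W_b = 0.8395 / 0.6095 = 1.377.

W_a / W_b ≈ 1.38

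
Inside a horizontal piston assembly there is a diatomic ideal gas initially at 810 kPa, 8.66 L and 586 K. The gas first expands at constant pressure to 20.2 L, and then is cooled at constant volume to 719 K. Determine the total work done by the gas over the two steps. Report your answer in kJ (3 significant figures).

W_total ≈ 9.35 kJ

Step 1 (isobaric): W = PΔV = (810 kPa)(20.2 − 8.66 L) = 9347 J.
Step 2 (isochoric): W = 0 (constant volume).
W_total = 9347 + 0 = 9347 J.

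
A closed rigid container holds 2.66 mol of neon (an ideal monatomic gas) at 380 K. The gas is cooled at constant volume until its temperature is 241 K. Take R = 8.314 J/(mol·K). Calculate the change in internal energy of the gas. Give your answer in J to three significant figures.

Constant volume ⇒ W = 0, so Q = ΔU = nCᵥΔT with Cᵥ = 3R/2 = 12.47 J/(mol·K).
ΔU = (2.66)(12.47)(241 − 380) = -4611 J.

ΔU ≈ -4610 J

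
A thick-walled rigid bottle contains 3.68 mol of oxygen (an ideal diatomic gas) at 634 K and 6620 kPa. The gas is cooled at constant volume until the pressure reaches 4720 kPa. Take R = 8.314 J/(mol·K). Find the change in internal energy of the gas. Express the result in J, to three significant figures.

Constant volume ⇒ W = 0, so Q = ΔU = nCᵥΔT with Cᵥ = 5R/2 = 20.79 J/(mol·K).
At constant V, T₂/T₁ = P₂/P₁ ⇒ ΔT = T₁(P₂/P₁ − 1) = 634·(4720/6620 − 1) = -182 K.
ΔU = (3.68)(20.79)(-182) = -13918 J.

ΔU ≈ -13900 J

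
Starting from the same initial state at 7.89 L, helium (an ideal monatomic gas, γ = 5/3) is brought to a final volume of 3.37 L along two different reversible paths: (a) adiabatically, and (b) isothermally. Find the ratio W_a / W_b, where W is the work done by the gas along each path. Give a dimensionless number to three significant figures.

Path (a) adiabatic: W = P₁V₁(1 − (V₁/V₂)^(γ−1))/(γ−1) → W_a/(P₁V₁) = -1.145.
Path (b) isothermal: W = P₁V₁ ln(V₂/V₁) → W_b/(P₁V₁) = -0.8507.
W_a / W_b = -1.145 / -0.8507 = 1.346.

W_a / W_b ≈ 1.35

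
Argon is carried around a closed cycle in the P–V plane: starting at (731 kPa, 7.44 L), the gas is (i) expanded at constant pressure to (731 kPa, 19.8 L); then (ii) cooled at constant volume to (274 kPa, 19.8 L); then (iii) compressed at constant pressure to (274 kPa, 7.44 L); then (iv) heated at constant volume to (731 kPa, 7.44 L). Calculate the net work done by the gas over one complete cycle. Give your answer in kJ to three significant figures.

Constant-volume legs do no work.
W(i) = (731)(19.8 − 7.44) = 9035 J; W(iii) = (274)(7.44 − 19.8) = -3387 J.
W_net = 9035 − 3387 = 5649 J (the clockwise enclosed area).

W_net ≈ 5.65 kJ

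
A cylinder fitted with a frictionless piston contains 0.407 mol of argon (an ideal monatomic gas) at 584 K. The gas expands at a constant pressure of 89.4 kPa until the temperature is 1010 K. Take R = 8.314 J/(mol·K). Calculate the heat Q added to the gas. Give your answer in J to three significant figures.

Q ≈ 3600 J

Isobaric: W = nRΔT = (0.407)(8.314)(426) = 1441 J.
ΔU = nCᵥΔT with Cᵥ = 3R/2: ΔU = (0.407)(12.47)(426) = 2162 J.
Q = ΔU + W = 2162 + 1441 = 3604 J.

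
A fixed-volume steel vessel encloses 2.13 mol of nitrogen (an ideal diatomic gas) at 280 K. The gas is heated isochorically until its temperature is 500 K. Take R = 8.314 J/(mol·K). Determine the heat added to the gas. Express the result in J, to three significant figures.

Constant volume ⇒ W = 0, so Q = ΔU = nCᵥΔT with Cᵥ = 5R/2 = 20.79 J/(mol·K).
ΔU = (2.13)(20.79)(500 − 280) = 9740 J.

Q ≈ 9740 J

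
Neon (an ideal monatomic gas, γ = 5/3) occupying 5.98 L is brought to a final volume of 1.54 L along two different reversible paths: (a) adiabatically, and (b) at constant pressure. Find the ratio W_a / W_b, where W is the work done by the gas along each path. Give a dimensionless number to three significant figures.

Path (a) adiabatic: W = P₁V₁(1 − (V₁/V₂)^(γ−1))/(γ−1) → W_a/(P₁V₁) = -2.206.
Path (b) isobaric: W = P₁(V₂ − V₁) → W_b/(P₁V₁) = -0.7425.
W_a / W_b = -2.206 / -0.7425 = 2.971.

W_a / W_b ≈ 2.97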